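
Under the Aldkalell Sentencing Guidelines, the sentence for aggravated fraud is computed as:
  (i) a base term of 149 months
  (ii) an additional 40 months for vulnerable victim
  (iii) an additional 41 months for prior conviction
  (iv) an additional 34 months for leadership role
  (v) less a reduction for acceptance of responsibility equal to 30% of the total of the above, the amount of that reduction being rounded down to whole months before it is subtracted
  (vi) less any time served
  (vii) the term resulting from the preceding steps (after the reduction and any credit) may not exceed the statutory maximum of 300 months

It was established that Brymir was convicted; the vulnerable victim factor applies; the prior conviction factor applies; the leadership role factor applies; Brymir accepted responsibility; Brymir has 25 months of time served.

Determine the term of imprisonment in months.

Vulnerable victim enhancement: +40 months
Prior conviction enhancement: +41 months
Leadership role enhancement: +34 months
Adjusted term: 149 months + 40 months + 41 months + 34 months = 264 months
Acceptance of responsibility reduction: 30% of 264 months = 79 months (rounded down)
After reduction: 264 − 79 = 185 months
Less time served: 185 months − 25 months = 160 months
Cap at 300 months: 160 months is within the cap, no reduction.

160 months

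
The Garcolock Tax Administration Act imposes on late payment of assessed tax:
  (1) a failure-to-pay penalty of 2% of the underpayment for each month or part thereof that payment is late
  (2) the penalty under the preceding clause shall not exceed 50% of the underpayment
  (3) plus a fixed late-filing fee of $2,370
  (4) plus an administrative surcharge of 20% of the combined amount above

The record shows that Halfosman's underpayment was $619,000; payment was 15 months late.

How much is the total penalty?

$225,684

Accrued rate: 2% × 15 = 30%, capped at 50% → 30%
Failure-to-pay penalty: 30% of $619,000 = $185,700
Penalty before surcharge: $185,700 + $2,370 = $188,070
Administrative surcharge: 20% of $188,070 = $37,614
Total penalty: $188,070 + $37,614 = $225,684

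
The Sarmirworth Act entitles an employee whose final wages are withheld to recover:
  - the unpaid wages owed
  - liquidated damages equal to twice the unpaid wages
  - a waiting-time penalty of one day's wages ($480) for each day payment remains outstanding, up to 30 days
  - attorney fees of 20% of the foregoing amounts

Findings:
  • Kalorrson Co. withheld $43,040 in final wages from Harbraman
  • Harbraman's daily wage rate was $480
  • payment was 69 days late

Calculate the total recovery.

$172,224

Doubled: 2 × $43,040 = $86,080
Penalty days: min(69, 30) = 30
Waiting-time penalty: 30 × $480 = $14,400
Subtotal: $43,040 + $86,080 + $14,400 = $143,520
Attorney fees: 20% of $143,520 = $28,704
Total award: $143,520 + $28,704 = $172,224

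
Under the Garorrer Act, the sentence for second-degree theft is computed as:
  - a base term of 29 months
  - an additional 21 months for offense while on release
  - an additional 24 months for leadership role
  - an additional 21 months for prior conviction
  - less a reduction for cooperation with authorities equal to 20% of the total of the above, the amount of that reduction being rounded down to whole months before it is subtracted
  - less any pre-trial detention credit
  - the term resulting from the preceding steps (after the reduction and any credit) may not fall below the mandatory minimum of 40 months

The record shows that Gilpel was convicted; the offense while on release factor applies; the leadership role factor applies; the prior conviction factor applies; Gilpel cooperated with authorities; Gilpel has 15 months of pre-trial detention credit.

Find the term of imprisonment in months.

61 months

Offense while on release enhancement: +21 months
Leadership role enhancement: +24 months
Prior conviction enhancement: +21 months
Adjusted term: 29 months + 21 months + 24 months + 21 months = 95 months
Cooperation with authorities reduction: 20% of 95 months = 19 months (rounded down)
After reduction: 95 − 19 = 76 months
Less pre-trial detention credit: 76 months − 15 months = 61 months
Minimum 40 months: 61 months meets the minimum, no increase.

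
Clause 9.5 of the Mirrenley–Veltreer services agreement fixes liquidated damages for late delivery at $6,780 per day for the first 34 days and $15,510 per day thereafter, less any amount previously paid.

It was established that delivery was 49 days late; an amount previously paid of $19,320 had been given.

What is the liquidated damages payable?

$443,850

First 34 days: 34 × $6,780 = $230,520
Remaining days: (49 − 34) × $15,510 = $232,650
Accrued per-day damages: $230,520 + $232,650 = $463,170
Less amount previously paid: $463,170 − $19,320 = $443,850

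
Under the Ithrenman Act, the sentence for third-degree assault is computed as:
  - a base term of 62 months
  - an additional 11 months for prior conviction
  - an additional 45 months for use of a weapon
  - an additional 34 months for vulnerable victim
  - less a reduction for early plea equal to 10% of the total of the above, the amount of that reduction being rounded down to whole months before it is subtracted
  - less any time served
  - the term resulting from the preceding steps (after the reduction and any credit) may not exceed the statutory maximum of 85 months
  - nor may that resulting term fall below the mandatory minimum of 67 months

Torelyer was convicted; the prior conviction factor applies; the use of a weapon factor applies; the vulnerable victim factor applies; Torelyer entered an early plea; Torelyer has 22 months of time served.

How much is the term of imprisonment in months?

85 months

Prior conviction enhancement: +11 months
Use of a weapon enhancement: +45 months
Vulnerable victim enhancement: +34 months
Adjusted term: 62 months + 11 months + 45 months + 34 months = 152 months
Early plea reduction: 10% of 152 months = 15 months (rounded down)
After reduction: 152 − 15 = 137 months
Less time served: 137 months − 22 months = 115 months
Cap at 85 months: 115 months exceeds the cap → 85 months
Minimum 67 months: 85 months meets the minimum, no increase.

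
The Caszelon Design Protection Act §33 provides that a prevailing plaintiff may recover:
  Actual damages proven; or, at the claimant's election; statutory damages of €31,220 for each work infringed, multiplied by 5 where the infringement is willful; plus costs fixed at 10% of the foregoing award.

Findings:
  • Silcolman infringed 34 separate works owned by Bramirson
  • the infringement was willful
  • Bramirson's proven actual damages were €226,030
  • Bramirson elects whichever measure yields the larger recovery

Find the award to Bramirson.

€5,838,140

Statutory damages: 34 × €31,220 = €1,061,480
Multiplied by 5: 5 × €1,061,480 = €5,307,400
Greater of actual damages (€226,030) or enhanced statutory damages (€5,307,400): €5,307,400
Costs: 10% of €5,307,400 = €530,740
Award plus costs: €5,307,400 + €530,740 = €5,838,140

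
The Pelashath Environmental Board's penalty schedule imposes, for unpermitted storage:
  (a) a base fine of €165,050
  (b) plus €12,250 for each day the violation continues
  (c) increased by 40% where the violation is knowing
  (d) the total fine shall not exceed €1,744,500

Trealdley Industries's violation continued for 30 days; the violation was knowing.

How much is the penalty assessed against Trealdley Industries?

€745,570

Per-day component: 30 × €12,250 = €367,500
Base plus per-day: €165,050 + €367,500 = €532,550
Enhancement: 40% of €532,550 = €213,020
Enhanced fine: €532,550 + €213,020 = €745,570
Cap at €1,744,500: €745,570 is within the cap, no reduction.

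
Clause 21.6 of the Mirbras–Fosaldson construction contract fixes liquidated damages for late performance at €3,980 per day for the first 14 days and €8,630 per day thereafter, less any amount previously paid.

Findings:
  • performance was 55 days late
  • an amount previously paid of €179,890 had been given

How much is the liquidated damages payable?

First 14 days: 14 × €3,980 = €55,720
Remaining days: (55 − 14) × €8,630 = €353,830
Accrued per-day damages: €55,720 + €353,830 = €409,550
Less amount previously paid: €409,550 − €179,890 = €229,660

€229,660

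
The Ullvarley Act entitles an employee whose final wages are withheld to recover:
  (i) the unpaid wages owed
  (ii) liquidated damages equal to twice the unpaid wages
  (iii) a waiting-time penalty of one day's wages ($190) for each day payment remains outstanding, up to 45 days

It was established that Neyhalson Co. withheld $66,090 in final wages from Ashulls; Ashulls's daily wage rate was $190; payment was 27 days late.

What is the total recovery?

$203,400

Doubled: 2 × $66,090 = $132,180
Penalty days: min(27, 45) = 27
Waiting-time penalty: 27 × $190 = $5,130
Total award: $66,090 + $132,180 + $5,130 = $203,400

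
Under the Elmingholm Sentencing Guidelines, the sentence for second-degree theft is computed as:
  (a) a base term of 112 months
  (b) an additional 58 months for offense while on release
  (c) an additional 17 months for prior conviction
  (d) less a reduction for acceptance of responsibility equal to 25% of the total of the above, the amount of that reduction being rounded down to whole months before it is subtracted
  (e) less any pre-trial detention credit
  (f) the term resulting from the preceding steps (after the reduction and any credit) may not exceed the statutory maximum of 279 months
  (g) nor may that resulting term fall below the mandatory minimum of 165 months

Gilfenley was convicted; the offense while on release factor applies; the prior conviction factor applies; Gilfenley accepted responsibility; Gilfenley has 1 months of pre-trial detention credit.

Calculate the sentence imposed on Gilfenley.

Offense while on release enhancement: +58 months
Prior conviction enhancement: +17 months
Adjusted term: 112 months + 58 months + 17 months = 187 months
Acceptance of responsibility reduction: 25% of 187 months = 46 months (rounded down)
After reduction: 187 − 46 = 141 months
Less pre-trial detention credit: 141 months − 1 months = 140 months
Cap at 279 months: 140 months is within the cap, no reduction.
Minimum 165 months: 140 months is below the minimum → 165 months

165 months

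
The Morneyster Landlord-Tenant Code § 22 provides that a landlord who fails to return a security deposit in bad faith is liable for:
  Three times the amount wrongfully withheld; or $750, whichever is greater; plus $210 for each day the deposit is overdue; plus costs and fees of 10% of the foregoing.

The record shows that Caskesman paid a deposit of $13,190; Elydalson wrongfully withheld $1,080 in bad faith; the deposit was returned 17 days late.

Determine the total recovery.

$7,491

Trebled: 3 × $1,080 = $3,240
Minimum $750: $3,240 meets the minimum, no increase.
Late-return penalty: 17 × $210 = $3,570
Damages plus late penalty: $3,240 + $3,570 = $6,810
Costs and fees: 10% of $6,810 = $681
Total recovery: $6,810 + $681 = $7,491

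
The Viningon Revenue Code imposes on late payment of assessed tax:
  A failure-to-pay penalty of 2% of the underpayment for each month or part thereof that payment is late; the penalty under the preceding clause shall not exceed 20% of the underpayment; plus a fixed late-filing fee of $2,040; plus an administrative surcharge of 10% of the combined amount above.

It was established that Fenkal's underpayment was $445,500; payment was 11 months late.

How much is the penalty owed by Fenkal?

Accrued rate: 2% × 11 = 22%, capped at 20% → 20%
Failure-to-pay penalty: 20% of $445,500 = $89,100
Penalty before surcharge: $89,100 + $2,040 = $91,140
Administrative surcharge: 10% of $91,140 = $9,114
Total penalty: $91,140 + $9,114 = $100,254

Penalty: $100,254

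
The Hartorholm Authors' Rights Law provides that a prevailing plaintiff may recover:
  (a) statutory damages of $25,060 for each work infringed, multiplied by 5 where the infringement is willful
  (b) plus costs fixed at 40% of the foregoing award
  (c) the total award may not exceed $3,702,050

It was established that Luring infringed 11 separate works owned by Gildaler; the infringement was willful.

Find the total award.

Statutory damages: 11 × $25,060 = $275,660
Multiplied by 5: 5 × $275,660 = $1,378,300
Costs: 40% of $1,378,300 = $551,320
Award plus costs: $1,378,300 + $551,320 = $1,929,620
Cap at $3,702,050: $1,929,620 is within the cap, no reduction.

Award: $1,929,620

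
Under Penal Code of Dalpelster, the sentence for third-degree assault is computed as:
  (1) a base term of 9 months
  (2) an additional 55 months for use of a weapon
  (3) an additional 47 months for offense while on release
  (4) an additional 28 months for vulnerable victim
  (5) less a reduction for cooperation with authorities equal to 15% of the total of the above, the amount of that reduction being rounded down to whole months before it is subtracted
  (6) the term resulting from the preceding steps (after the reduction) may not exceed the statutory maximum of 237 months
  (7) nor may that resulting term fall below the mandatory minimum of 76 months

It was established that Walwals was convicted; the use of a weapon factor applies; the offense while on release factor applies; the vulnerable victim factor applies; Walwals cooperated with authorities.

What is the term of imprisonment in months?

119 months

Use of a weapon enhancement: +55 months
Offense while on release enhancement: +47 months
Vulnerable victim enhancement: +28 months
Adjusted term: 9 months + 55 months + 47 months + 28 months = 139 months
Cooperation with authorities reduction: 15% of 139 months = 20 months (rounded down)
After reduction: 139 − 20 = 119 months
Cap at 237 months: 119 months is within the cap, no reduction.
Minimum 76 months: 119 months meets the minimum, no increase.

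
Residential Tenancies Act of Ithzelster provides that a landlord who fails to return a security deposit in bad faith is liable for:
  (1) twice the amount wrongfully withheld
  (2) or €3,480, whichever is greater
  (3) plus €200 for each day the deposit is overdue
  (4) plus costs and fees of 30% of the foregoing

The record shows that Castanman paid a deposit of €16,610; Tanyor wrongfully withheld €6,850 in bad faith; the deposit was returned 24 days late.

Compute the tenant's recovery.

Doubled: 2 × €6,850 = €13,700
Minimum €3,480: €13,700 meets the minimum, no increase.
Late-return penalty: 24 × €200 = €4,800
Damages plus late penalty: €13,700 + €4,800 = €18,500
Costs and fees: 30% of €18,500 = €5,550
Total recovery: €18,500 + €5,550 = €24,050

Recovery: €24,050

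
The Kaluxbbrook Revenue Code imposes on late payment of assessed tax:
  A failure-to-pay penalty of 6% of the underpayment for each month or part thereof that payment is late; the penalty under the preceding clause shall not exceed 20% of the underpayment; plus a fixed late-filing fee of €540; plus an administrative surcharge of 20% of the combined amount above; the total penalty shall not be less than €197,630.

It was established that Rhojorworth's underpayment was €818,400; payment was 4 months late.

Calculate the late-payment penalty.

€197,630

Accrued rate: 6% × 4 = 24%, capped at 20% → 20%
Failure-to-pay penalty: 20% of €818,400 = €163,680
Penalty before surcharge: €163,680 + €540 = €164,220
Administrative surcharge: 20% of €164,220 = €32,844
Total penalty: €164,220 + €32,844 = €197,064
Minimum €197,630: €197,064 is below the minimum → €197,630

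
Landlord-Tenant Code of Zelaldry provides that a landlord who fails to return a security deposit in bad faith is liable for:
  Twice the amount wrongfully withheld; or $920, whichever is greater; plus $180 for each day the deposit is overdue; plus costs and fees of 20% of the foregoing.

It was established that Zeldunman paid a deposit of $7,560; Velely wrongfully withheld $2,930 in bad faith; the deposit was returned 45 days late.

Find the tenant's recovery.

$16,752

Doubled: 2 × $2,930 = $5,860
Minimum $920: $5,860 meets the minimum, no increase.
Late-return penalty: 45 × $180 = $8,100
Damages plus late penalty: $5,860 + $8,100 = $13,960
Costs and fees: 20% of $13,960 = $2,792
Total recovery: $13,960 + $2,792 = $16,752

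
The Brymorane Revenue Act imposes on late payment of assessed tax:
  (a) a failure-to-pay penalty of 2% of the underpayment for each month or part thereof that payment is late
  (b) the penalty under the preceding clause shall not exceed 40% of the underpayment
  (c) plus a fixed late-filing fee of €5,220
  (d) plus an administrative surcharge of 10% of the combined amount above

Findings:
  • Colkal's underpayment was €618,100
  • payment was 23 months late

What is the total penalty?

€277,706

Accrued rate: 2% × 23 = 46%, capped at 40% → 40%
Failure-to-pay penalty: 40% of €618,100 = €247,240
Penalty before surcharge: €247,240 + €5,220 = €252,460
Administrative surcharge: 10% of €252,460 = €25,246
Total penalty: €252,460 + €25,246 = €277,706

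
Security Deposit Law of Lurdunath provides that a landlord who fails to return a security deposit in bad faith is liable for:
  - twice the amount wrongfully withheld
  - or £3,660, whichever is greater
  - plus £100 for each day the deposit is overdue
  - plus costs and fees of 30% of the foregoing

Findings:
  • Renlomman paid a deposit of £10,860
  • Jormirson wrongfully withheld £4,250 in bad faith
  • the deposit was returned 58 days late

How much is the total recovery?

£18,590

Doubled: 2 × £4,250 = £8,500
Minimum £3,660: £8,500 meets the minimum, no increase.
Late-return penalty: 58 × £100 = £5,800
Damages plus late penalty: £8,500 + £5,800 = £14,300
Costs and fees: 30% of £14,300 = £4,290
Total recovery: £14,300 + £4,290 = £18,590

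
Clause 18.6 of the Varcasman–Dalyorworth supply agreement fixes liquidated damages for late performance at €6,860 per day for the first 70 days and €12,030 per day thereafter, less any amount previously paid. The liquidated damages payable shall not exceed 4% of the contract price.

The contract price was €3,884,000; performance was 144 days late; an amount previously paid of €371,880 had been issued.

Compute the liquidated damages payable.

First 70 days: 70 × €6,860 = €480,200
Remaining days: (144 − 70) × €12,030 = €890,220
Accrued per-day damages: €480,200 + €890,220 = €1,370,420
Less amount previously paid: €1,370,420 − €371,880 = €998,540
Cap: 4% of €3,884,000 = €155,360
Cap at €155,360: €998,540 exceeds the cap → €155,360

Liquidated damages: €155,360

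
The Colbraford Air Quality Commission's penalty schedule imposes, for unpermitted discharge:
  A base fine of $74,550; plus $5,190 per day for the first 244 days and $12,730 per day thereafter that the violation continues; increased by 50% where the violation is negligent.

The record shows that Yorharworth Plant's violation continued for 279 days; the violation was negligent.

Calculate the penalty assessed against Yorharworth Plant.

First 244 days: 244 × $5,190 = $1,266,360
Remaining days: (279 − 244) × $12,730 = $445,550
Per-day component: $1,266,360 + $445,550 = $1,711,910
Base plus per-day: $74,550 + $1,711,910 = $1,786,460
Enhancement: 50% of $1,786,460 = $893,230
Enhanced fine: $1,786,460 + $893,230 = $2,679,690

$2,679,690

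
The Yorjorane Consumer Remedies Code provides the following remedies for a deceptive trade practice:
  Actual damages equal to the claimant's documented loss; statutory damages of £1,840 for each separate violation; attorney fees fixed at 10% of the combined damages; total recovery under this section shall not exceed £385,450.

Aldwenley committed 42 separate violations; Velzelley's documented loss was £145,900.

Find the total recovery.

Statutory damages: 42 × £1,840 = £77,280
Combined damages: £145,900 + £77,280 = £223,180
Attorney fees: 10% of £223,180 = £22,318
Total before cap: £223,180 + £22,318 = £245,498
Cap at £385,450: £245,498 is within the cap, no reduction.

£245,498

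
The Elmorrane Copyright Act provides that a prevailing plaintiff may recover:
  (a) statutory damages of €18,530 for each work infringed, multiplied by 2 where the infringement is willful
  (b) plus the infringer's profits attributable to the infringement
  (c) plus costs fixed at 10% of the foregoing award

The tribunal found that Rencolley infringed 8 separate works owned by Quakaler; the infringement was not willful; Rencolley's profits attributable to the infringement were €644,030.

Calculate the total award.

Statutory damages: 8 × €18,530 = €148,240
Infringement not willful: no ×2 enhancement.
Combined award: €148,240 + €644,030 = €792,270
Costs: 10% of €792,270 = €79,227
Award plus costs: €792,270 + €79,227 = €871,497

€871,497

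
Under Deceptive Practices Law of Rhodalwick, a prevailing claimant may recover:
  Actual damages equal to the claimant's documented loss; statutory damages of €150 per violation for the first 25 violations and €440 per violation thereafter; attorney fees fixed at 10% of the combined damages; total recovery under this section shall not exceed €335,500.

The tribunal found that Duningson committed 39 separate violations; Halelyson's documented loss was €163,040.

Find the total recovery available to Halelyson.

First 25 violations: 25 × €150 = €3,750
Remaining violations: (39 − 25) × €440 = €6,160
Statutory damages: €3,750 + €6,160 = €9,910
Combined damages: €163,040 + €9,910 = €172,950
Attorney fees: 10% of €172,950 = €17,295
Total before cap: €172,950 + €17,295 = €190,245
Cap at €335,500: €190,245 is within the cap, no reduction.

Total recovery: €190,245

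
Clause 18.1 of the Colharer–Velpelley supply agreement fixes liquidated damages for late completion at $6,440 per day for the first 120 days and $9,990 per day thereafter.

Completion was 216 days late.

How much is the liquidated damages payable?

$1,731,840

First 120 days: 120 × $6,440 = $772,800
Remaining days: (216 − 120) × $9,990 = $959,040
Accrued per-day damages: $772,800 + $959,040 = $1,731,840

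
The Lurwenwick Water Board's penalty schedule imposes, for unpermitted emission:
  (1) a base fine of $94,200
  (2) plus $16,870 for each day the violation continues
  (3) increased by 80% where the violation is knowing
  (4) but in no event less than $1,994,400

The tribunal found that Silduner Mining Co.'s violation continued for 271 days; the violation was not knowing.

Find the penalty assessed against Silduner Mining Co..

Civil penalty: $4,665,970

Per-day component: 271 × $16,870 = $4,571,770
Base plus per-day: $94,200 + $4,571,770 = $4,665,970
The violation was not knowing: no 80% increase.
Minimum $1,994,400: $4,665,970 meets the minimum, no increase.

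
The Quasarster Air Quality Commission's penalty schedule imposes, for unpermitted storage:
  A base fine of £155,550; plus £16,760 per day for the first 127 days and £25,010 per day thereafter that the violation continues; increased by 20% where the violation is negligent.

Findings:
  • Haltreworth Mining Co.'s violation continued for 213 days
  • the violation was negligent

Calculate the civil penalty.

£5,321,916

First 127 days: 127 × £16,760 = £2,128,520
Remaining days: (213 − 127) × £25,010 = £2,150,860
Per-day component: £2,128,520 + £2,150,860 = £4,279,380
Base plus per-day: £155,550 + £4,279,380 = £4,434,930
Enhancement: 20% of £4,434,930 = £886,986
Enhanced fine: £4,434,930 + £886,986 = £5,321,916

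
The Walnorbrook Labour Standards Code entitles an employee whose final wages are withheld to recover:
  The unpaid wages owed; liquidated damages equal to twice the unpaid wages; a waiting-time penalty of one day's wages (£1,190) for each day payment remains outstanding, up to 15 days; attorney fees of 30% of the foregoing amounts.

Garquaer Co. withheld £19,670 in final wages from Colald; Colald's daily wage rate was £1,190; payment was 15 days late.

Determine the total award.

Doubled: 2 × £19,670 = £39,340
Penalty days: min(15, 15) = 15
Waiting-time penalty: 15 × £1,190 = £17,850
Subtotal: £19,670 + £39,340 + £17,850 = £76,860
Attorney fees: 30% of £76,860 = £23,058
Total award: £76,860 + £23,058 = £99,918

£99,918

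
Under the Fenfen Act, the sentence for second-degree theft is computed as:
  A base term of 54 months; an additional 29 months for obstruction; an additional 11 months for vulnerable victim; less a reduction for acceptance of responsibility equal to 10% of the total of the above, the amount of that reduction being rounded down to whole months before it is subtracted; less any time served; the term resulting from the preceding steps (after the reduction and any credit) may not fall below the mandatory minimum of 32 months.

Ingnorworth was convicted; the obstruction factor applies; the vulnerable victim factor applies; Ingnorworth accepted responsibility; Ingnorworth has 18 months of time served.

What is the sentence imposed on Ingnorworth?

Obstruction enhancement: +29 months
Vulnerable victim enhancement: +11 months
Adjusted term: 54 months + 29 months + 11 months = 94 months
Acceptance of responsibility reduction: 10% of 94 months = 9 months (rounded down)
After reduction: 94 − 9 = 85 months
Less time served: 85 months − 18 months = 67 months
Minimum 32 months: 67 months meets the minimum, no increase.

Sentence: 67 months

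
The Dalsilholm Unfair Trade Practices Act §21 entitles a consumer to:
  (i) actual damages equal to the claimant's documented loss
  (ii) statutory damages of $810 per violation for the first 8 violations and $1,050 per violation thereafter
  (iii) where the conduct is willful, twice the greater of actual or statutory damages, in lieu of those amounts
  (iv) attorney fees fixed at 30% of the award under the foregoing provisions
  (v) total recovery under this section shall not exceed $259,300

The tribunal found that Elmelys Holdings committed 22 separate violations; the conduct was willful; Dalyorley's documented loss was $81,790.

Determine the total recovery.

$212,654

First 8 violations: 8 × $810 = $6,480
Remaining violations: (22 − 8) × $1,050 = $14,700
Statutory damages: $6,480 + $14,700 = $21,180
Greater of actual damages ($81,790) or statutory damages ($21,180): $81,790
Doubled: 2 × $81,790 = $163,580
Attorney fees: 30% of $163,580 = $49,074
Total before cap: $163,580 + $49,074 = $212,654
Cap at $259,300: $212,654 is within the cap, no reduction.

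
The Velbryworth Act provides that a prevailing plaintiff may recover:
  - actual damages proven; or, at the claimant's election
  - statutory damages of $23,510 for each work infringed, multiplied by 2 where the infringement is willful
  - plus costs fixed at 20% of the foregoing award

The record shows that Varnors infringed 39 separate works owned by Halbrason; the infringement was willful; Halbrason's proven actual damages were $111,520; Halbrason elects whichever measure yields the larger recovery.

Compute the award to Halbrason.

$2,200,536

Statutory damages: 39 × $23,510 = $916,890
Doubled: 2 × $916,890 = $1,833,780
Greater of actual damages ($111,520) or enhanced statutory damages ($1,833,780): $1,833,780
Costs: 20% of $1,833,780 = $366,756
Award plus costs: $1,833,780 + $366,756 = $2,200,536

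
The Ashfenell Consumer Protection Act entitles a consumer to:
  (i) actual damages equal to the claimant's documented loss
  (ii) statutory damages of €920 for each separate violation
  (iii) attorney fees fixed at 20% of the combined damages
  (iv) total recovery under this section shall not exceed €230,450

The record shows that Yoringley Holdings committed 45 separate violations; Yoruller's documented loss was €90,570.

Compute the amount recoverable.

Statutory damages: 45 × €920 = €41,400
Combined damages: €90,570 + €41,400 = €131,970
Attorney fees: 20% of €131,970 = €26,394
Total before cap: €131,970 + €26,394 = €158,364
Cap at €230,450: €158,364 is within the cap, no reduction.

Total recovery: €158,364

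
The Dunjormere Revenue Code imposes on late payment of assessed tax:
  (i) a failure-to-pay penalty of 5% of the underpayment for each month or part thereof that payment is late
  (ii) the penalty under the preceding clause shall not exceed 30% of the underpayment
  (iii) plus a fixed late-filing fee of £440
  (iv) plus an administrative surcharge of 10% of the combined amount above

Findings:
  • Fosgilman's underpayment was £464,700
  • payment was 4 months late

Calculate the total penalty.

Accrued rate: 5% × 4 = 20%, capped at 30% → 20%
Failure-to-pay penalty: 20% of £464,700 = £92,940
Penalty before surcharge: £92,940 + £440 = £93,380
Administrative surcharge: 10% of £93,380 = £9,338
Total penalty: £93,380 + £9,338 = £102,718

Penalty: £102,718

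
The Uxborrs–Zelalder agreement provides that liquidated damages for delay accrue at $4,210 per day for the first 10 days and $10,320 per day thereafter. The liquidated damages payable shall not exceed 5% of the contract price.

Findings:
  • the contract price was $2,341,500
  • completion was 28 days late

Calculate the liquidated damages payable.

First 10 days: 10 × $4,210 = $42,100
Remaining days: (28 − 10) × $10,320 = $185,760
Accrued per-day damages: $42,100 + $185,760 = $227,860
Cap: 5% of $2,341,500 = $117,075
Cap at $117,075: $227,860 exceeds the cap → $117,075

Liquidated damages: $117,075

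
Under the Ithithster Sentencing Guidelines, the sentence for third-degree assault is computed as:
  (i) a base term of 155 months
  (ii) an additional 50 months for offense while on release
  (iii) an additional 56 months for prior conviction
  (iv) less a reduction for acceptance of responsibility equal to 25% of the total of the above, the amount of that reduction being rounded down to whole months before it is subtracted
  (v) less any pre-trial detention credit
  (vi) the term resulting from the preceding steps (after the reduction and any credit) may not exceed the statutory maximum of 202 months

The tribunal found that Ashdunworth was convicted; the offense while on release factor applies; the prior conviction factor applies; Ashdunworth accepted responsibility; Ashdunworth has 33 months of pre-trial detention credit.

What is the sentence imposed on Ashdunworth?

163 months

Offense while on release enhancement: +50 months
Prior conviction enhancement: +56 months
Adjusted term: 155 months + 50 months + 56 months = 261 months
Acceptance of responsibility reduction: 25% of 261 months = 65 months (rounded down)
After reduction: 261 − 65 = 196 months
Less pre-trial detention credit: 196 months − 33 months = 163 months
Cap at 202 months: 163 months is within the cap, no reduction.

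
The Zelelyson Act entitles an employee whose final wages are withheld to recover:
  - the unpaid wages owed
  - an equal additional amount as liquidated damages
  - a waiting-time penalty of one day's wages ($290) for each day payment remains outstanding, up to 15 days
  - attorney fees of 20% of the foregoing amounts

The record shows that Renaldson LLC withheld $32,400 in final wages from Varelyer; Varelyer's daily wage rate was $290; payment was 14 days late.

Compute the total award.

$82,632

Liquidated damages (equal amount): $32,400
Penalty days: min(14, 15) = 14
Waiting-time penalty: 14 × $290 = $4,060
Subtotal: $32,400 + $32,400 + $4,060 = $68,860
Attorney fees: 20% of $68,860 = $13,772
Total award: $68,860 + $13,772 = $82,632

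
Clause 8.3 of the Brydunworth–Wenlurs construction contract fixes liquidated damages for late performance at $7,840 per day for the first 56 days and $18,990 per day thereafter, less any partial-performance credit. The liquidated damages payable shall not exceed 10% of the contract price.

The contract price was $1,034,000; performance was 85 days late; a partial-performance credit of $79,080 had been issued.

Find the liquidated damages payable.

First 56 days: 56 × $7,840 = $439,040
Remaining days: (85 − 56) × $18,990 = $550,710
Accrued per-day damages: $439,040 + $550,710 = $989,750
Less partial-performance credit: $989,750 − $79,080 = $910,670
Cap: 10% of $1,034,000 = $103,400
Cap at $103,400: $910,670 exceeds the cap → $103,400

$103,400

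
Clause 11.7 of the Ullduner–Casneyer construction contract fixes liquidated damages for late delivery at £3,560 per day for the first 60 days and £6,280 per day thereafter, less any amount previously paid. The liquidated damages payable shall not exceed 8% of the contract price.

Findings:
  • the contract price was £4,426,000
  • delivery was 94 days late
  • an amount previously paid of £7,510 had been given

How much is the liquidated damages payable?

£354,080

First 60 days: 60 × £3,560 = £213,600
Remaining days: (94 − 60) × £6,280 = £213,520
Accrued per-day damages: £213,600 + £213,520 = £427,120
Less amount previously paid: £427,120 − £7,510 = £419,610
Cap: 8% of £4,426,000 = £354,080
Cap at £354,080: £419,610 exceeds the cap → £354,080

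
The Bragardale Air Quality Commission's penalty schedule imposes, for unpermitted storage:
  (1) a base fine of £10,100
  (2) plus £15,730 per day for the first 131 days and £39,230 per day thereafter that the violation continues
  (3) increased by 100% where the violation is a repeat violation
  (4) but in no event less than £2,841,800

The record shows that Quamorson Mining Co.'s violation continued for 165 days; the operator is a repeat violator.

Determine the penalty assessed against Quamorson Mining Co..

First 131 days: 131 × £15,730 = £2,060,630
Remaining days: (165 − 131) × £39,230 = £1,333,820
Per-day component: £2,060,630 + £1,333,820 = £3,394,450
Base plus per-day: £10,100 + £3,394,450 = £3,404,550
Enhancement: 100% of £3,404,550 = £3,404,550
Enhanced fine: £3,404,550 + £3,404,550 = £6,809,100
Minimum £2,841,800: £6,809,100 meets the minimum, no increase.

£6,809,100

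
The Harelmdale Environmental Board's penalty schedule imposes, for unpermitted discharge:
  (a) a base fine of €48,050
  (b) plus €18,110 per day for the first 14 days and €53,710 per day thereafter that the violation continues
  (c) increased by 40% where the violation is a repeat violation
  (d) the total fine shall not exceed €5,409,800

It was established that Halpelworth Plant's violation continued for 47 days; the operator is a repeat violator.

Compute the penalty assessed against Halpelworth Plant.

€2,903,628

First 14 days: 14 × €18,110 = €253,540
Remaining days: (47 − 14) × €53,710 = €1,772,430
Per-day component: €253,540 + €1,772,430 = €2,025,970
Base plus per-day: €48,050 + €2,025,970 = €2,074,020
Enhancement: 40% of €2,074,020 = €829,608
Enhanced fine: €2,074,020 + €829,608 = €2,903,628
Cap at €5,409,800: €2,903,628 is within the cap, no reduction.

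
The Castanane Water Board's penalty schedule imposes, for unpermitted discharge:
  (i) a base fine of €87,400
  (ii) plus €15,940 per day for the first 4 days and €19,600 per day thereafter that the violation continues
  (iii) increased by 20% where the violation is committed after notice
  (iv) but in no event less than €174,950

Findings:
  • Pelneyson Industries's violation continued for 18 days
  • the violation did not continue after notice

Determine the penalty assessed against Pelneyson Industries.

€425,560

First 4 days: 4 × €15,940 = €63,760
Remaining days: (18 − 4) × €19,600 = €274,400
Per-day component: €63,760 + €274,400 = €338,160
Base plus per-day: €87,400 + €338,160 = €425,560
The violation did not continue after notice: no 20% increase.
Minimum €174,950: €425,560 meets the minimum, no increase.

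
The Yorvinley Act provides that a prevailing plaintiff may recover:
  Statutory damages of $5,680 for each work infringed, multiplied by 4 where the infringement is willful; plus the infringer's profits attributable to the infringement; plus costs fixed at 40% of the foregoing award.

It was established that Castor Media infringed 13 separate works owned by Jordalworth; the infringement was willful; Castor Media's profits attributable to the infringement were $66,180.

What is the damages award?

Statutory damages: 13 × $5,680 = $73,840
Multiplied by 4: 4 × $73,840 = $295,360
Combined award: $295,360 + $66,180 = $361,540
Costs: 40% of $361,540 = $144,616
Award plus costs: $361,540 + $144,616 = $506,156

Award: $506,156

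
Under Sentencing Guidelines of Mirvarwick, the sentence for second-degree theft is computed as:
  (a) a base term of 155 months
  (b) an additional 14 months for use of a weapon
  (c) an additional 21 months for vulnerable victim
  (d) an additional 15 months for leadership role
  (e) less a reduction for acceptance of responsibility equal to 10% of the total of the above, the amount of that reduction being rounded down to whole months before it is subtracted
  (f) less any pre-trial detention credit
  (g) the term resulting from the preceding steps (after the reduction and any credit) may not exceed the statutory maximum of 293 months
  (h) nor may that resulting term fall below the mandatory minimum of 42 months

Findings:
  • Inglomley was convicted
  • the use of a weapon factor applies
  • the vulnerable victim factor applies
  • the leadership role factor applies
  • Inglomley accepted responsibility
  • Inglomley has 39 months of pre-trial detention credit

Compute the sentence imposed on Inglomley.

Use of a weapon enhancement: +14 months
Vulnerable victim enhancement: +21 months
Leadership role enhancement: +15 months
Adjusted term: 155 months + 14 months + 21 months + 15 months = 205 months
Acceptance of responsibility reduction: 10% of 205 months = 20 months (rounded down)
After reduction: 205 − 20 = 185 months
Less pre-trial detention credit: 185 months − 39 months = 146 months
Cap at 293 months: 146 months is within the cap, no reduction.
Minimum 42 months: 146 months meets the minimum, no increase.

146 months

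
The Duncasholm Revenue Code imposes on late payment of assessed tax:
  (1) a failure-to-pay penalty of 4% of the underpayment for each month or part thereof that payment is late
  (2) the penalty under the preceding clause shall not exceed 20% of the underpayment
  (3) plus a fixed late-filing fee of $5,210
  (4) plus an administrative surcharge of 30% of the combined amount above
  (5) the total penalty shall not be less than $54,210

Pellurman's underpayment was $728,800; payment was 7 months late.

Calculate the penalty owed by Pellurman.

Penalty: $196,261

Accrued rate: 4% × 7 = 28%, capped at 20% → 20%
Failure-to-pay penalty: 20% of $728,800 = $145,760
Penalty before surcharge: $145,760 + $5,210 = $150,970
Administrative surcharge: 30% of $150,970 = $45,291
Total penalty: $150,970 + $45,291 = $196,261
Minimum $54,210: $196,261 meets the minimum, no increase.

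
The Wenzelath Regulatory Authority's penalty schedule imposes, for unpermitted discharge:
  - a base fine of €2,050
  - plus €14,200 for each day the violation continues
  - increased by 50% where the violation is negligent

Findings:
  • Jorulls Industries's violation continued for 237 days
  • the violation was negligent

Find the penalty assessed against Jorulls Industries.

Per-day component: 237 × €14,200 = €3,365,400
Base plus per-day: €2,050 + €3,365,400 = €3,367,450
Enhancement: 50% of €3,367,450 = €1,683,725
Enhanced fine: €3,367,450 + €1,683,725 = €5,051,175

€5,051,175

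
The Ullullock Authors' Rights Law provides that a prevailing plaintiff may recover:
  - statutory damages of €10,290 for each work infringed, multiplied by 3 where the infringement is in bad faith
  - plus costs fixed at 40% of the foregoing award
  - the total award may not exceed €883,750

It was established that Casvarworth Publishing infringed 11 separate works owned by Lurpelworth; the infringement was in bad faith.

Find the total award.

Award: €475,398

Statutory damages: 11 × €10,290 = €113,190
Trebled: 3 × €113,190 = €339,570
Costs: 40% of €339,570 = €135,828
Award plus costs: €339,570 + €135,828 = €475,398
Cap at €883,750: €475,398 is within the cap, no reduction.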